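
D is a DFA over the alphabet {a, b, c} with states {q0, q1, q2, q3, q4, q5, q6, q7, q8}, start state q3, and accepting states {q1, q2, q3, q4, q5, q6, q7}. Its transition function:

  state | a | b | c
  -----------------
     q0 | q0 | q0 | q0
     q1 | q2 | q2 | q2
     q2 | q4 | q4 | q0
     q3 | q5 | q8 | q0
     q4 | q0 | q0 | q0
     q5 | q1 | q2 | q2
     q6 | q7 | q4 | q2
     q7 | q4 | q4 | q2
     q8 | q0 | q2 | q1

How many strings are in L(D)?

31

The useful subgraph on states {q1, q2, q3, q4, q5, q8} is acyclic, so L(D) is finite; the longest accepting path visits 5 useful states, giving maximum string length 4.
Counting accepting paths from q3 by length: 1 of length 0, 1 of length 1, 5 of length 2, 12 of length 3, 12 of length 4. Total 31.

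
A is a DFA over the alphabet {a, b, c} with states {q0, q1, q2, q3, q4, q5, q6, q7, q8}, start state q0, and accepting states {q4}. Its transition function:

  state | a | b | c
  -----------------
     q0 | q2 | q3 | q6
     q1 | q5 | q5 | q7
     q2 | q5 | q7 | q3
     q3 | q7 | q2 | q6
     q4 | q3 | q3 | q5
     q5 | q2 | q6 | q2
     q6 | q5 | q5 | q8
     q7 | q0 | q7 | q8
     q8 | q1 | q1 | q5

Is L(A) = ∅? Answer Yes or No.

The states reachable from the start state are {q0, q1, q2, q3, q5, q6, q7, q8}.
None of the accepting states {q4} is reachable, so no string is accepted and L(A) = ∅.

Yes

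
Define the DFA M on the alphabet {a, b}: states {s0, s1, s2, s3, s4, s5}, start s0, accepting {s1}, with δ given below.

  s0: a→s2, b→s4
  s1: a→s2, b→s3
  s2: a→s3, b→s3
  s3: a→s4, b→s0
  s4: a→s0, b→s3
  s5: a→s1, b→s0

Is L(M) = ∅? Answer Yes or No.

The states reachable from the start state are {s0, s2, s3, s4}.
None of the accepting states {s1} is reachable, so no string is accepted and L(M) = ∅.

Yes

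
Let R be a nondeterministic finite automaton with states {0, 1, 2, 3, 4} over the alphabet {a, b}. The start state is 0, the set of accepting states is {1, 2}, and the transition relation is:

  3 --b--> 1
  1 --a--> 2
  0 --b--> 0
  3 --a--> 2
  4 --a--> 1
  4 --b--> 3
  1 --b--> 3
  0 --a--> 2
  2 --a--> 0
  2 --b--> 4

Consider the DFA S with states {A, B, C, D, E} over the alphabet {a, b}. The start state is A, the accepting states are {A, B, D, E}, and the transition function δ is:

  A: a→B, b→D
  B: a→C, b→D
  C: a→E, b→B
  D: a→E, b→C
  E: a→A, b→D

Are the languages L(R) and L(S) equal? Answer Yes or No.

The string aaba is accepted by R but rejected by S.
So L(R) ≠ L(S).

No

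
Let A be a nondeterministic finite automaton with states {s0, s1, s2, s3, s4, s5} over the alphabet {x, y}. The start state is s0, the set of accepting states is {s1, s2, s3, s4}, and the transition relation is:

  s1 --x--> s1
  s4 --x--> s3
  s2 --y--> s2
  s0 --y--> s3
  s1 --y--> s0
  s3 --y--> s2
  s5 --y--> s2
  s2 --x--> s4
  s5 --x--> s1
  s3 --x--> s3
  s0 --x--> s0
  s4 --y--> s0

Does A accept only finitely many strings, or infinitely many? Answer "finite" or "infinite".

State s0 is reachable from the start and can reach an accepting state, and it lies on the cycle s0 → s0.
Traversing that cycle any number of times yields accepted strings of unbounded length, so the language is infinite.

infinite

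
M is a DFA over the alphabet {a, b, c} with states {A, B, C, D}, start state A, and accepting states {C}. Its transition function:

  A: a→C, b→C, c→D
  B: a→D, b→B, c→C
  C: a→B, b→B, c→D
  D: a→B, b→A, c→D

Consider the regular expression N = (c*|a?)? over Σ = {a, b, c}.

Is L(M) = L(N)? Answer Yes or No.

The string b is accepted by M but rejected by N.
So L(M) ≠ L(N).

No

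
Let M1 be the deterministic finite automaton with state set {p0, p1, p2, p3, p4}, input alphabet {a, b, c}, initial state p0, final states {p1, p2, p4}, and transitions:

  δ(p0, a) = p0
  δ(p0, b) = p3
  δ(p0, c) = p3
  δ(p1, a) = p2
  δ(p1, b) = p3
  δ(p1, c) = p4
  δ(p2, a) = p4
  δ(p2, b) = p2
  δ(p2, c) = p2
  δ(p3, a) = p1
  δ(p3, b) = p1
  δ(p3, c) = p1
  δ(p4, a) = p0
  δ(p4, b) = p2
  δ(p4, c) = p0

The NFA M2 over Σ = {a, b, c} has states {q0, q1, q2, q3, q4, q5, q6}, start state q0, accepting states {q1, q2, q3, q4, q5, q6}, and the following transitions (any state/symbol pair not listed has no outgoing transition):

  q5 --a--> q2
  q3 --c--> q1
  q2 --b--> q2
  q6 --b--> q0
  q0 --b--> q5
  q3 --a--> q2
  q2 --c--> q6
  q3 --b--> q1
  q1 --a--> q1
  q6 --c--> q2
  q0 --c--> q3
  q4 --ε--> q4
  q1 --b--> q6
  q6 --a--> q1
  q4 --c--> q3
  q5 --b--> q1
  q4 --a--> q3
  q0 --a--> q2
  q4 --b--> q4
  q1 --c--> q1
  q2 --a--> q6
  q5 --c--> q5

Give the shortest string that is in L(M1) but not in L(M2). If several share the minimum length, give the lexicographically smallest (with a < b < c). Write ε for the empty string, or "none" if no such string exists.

The string acb is accepted by M1 but not by M2.
No shorter string lies in the difference, and acb is the lexicographically first length-3 string in L(M1) \ L(M2).

acb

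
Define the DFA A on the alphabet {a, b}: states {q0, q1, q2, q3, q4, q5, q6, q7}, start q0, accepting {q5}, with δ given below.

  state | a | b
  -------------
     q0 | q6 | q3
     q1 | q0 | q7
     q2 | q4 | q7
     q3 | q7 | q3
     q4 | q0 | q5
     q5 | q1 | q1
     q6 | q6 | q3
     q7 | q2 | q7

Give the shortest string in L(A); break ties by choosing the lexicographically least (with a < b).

baaab

A breadth-first search from q0 reaches an accepting state first via the path q0 → q3 → q7 → q2 → q4 → q5 on input baaab.
No string of length < 5 is accepted (BFS exhausts all shorter strings without reaching an accepting state), and baaab is the lexicographically least accepting string of length 5.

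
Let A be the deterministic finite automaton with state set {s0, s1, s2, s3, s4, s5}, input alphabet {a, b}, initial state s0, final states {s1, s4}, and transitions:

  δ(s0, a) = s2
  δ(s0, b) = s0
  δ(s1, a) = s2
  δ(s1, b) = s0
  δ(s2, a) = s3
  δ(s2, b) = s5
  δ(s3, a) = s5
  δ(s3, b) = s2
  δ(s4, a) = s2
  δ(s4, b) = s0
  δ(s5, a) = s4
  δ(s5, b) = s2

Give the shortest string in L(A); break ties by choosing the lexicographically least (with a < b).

aba

A breadth-first search from s0 reaches an accepting state first via the path s0 → s2 → s5 → s4 on input aba.
No string of length < 3 is accepted (BFS exhausts all shorter strings without reaching an accepting state), and aba is the lexicographically least accepting string of length 3.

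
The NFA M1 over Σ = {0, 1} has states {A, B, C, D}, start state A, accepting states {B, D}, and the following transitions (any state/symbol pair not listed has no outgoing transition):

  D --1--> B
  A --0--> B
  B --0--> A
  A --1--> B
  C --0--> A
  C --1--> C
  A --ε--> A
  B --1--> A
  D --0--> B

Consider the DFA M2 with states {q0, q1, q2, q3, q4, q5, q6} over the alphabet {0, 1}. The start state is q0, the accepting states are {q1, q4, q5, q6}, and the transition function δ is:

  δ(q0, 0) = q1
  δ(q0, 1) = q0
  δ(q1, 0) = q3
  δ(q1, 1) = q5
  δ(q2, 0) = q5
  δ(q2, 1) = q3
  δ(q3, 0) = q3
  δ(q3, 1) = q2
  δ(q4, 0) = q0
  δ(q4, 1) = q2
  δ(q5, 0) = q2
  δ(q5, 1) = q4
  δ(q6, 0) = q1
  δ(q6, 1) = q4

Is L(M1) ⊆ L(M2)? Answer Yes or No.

The string 1 is in L(M1) but not in L(M2).
So L(M1) ⊄ L(M2).

No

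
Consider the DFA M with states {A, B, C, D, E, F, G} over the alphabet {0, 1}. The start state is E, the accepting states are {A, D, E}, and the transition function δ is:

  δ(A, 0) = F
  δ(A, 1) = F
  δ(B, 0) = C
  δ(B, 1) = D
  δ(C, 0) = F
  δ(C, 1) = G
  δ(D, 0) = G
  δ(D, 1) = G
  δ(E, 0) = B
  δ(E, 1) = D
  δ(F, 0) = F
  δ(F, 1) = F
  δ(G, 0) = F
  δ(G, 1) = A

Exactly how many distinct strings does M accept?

8

The useful subgraph on states {A, B, C, D, E, G} is acyclic, so L(M) is finite; the longest accepting path visits 5 useful states, giving maximum string length 4.
Counting accepting paths from E by length: 1 of length 0, 1 of length 1, 1 of length 2, 2 of length 3, 3 of length 4. Total 8.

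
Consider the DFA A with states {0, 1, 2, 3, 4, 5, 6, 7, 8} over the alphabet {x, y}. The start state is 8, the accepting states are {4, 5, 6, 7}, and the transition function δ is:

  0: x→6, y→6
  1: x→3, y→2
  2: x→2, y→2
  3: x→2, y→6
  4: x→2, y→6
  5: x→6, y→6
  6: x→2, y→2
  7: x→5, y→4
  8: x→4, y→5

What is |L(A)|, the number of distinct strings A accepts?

5

The useful subgraph on states {4, 5, 6, 8} is acyclic, so L(A) is finite; the longest accepting path visits 3 useful states, giving maximum string length 2.
Counting accepting paths from 8 by length: 2 of length 1, 3 of length 2. Total 5.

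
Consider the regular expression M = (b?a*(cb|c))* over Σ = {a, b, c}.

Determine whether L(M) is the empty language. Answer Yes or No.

The empty string ε matches the expression, so it belongs to L(M).
Since L(M) contains at least one string, it is not empty.

No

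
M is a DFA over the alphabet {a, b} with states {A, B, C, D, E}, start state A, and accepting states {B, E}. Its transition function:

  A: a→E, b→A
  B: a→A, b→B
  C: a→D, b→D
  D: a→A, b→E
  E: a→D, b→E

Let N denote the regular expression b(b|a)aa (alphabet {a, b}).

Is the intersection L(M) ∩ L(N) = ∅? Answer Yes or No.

Yes

Converting the expression N to a DFA (subset construction, then merging equivalent states) gives the minimal DFA with states {n0, n1, n2, n3, n4, n5}, start state n0, accepting states {n5} and transitions n0: a→n1, b→n2; n1: a→n1, b→n1; n2: a→n3, b→n3; n3: a→n4, b→n1; n4: a→n5, b→n1; n5: a→n1, b→n1.
Exploring the product automaton M × N from the start pair (A, n0), following both machines on each input symbol, reaches 11 state pairs: (A, n0), (E, n1), (A, n2), (D, n1), (E, n3), (A, n3), (A, n1), (D, n4), (E, n4), (A, n5), (D, n5).
M accepts in {B, E} and N accepts in {n5}; no reachable pair has both components accepting, so no string drives both machines to acceptance simultaneously and L(M) ∩ L(N) = ∅.
So no string is accepted by both, and the intersection is empty.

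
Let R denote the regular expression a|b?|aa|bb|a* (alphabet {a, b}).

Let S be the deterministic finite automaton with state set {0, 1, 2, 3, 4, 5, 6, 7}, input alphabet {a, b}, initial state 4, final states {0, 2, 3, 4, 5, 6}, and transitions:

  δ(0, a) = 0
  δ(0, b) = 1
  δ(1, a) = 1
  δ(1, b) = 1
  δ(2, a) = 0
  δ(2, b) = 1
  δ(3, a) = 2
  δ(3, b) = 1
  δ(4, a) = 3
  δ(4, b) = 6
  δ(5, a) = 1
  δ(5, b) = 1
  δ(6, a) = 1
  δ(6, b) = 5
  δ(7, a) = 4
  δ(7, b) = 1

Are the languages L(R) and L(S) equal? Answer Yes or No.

Converting the expression R to a DFA (subset construction, then merging equivalent states) gives the minimal DFA with states {r0, r1, r2, r3, r4}, start state r0, accepting states {r0, r1, r2, r4} and transitions r0: a→r1, b→r2; r1: a→r1, b→r3; r2: a→r3, b→r4; r3: a→r3, b→r3; r4: a→r3, b→r3.
Exploring the product automaton R × S from the start pair (r0, 4), following both machines on each input symbol, reaches 7 state pairs: (r0, 4), (r1, 3), (r2, 6), (r1, 2), (r3, 1), (r4, 5), (r1, 0).
R accepts in {r0, r1, r2, r4} and S accepts in {0, 2, 3, 4, 5, 6}. In every reachable pair the two components are either both accepting — (r0, 4), (r1, 3), (r2, 6), (r1, 2), (r4, 5), (r1, 0) — or both non-accepting, so no string is accepted by exactly one of the machines: L(R) \ L(S) and L(S) \ L(R) are both empty.
Hence every string is accepted by R iff it is accepted by S, and the two languages coincide.

Yes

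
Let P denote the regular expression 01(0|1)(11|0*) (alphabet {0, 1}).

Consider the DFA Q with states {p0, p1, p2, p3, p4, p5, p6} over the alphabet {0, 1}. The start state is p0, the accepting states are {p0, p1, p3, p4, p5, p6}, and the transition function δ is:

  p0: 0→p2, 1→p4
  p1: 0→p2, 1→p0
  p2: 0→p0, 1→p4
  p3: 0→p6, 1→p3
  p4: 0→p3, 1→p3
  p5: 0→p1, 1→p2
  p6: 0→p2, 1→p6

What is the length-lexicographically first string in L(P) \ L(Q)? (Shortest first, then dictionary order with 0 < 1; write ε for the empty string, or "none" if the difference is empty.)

01000

The string 01000 is accepted by P but not by Q.
No shorter string lies in the difference, and 01000 is the lexicographically first length-5 string in L(P) \ L(Q).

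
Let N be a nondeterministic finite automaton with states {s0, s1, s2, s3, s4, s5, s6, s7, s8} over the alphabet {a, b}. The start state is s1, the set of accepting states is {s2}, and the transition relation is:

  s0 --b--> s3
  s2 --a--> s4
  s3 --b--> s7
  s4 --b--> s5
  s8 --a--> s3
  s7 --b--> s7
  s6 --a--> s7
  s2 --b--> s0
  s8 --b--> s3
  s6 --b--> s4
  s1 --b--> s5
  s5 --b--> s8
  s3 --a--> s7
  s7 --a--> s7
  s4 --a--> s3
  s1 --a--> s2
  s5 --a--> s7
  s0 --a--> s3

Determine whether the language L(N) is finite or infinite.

finite

The useful states (reachable from s1 and able to reach an accepting state) are {s1, s2}.
Restricted to these states the transition graph has no cycle, so every accepting path has bounded length and L is finite.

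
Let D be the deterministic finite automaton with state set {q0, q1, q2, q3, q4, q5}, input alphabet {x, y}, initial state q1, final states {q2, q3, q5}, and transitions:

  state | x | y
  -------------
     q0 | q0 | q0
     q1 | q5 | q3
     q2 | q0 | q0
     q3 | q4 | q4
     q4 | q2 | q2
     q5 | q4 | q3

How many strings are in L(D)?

The useful subgraph on states {q1, q2, q3, q4, q5} is acyclic, so L(D) is finite; the longest accepting path visits 5 useful states, giving maximum string length 4.
Counting accepting paths from q1 by length: 2 of length 1, 1 of length 2, 6 of length 3, 4 of length 4. Total 13.

13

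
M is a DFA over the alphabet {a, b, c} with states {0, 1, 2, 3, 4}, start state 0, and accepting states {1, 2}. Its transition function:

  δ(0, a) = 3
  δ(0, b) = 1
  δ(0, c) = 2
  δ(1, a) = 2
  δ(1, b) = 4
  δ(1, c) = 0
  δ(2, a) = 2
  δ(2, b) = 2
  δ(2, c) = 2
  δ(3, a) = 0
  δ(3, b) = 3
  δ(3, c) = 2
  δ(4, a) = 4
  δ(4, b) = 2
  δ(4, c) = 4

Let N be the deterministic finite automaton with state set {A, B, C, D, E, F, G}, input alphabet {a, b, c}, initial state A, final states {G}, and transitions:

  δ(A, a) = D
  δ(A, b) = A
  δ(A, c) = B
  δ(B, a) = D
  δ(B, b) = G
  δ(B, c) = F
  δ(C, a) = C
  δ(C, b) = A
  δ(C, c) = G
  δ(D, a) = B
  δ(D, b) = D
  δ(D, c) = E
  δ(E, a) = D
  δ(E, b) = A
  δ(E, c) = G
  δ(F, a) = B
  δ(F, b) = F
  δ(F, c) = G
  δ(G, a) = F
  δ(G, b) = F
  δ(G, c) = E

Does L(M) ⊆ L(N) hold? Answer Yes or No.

No

The string b is in L(M) but not in L(N).
So L(M) ⊄ L(N).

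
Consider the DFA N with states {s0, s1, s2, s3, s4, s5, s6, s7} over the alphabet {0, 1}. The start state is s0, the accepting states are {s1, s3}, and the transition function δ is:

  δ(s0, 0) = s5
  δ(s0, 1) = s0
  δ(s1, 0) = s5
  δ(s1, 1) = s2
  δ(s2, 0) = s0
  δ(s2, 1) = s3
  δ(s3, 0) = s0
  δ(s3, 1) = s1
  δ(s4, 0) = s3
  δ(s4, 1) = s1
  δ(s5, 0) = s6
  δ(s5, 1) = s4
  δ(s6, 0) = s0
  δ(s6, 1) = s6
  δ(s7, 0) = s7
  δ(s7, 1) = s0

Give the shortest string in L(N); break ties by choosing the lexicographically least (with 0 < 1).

A breadth-first search from s0 reaches an accepting state first via the path s0 → s5 → s4 → s3 on input 010.
No string of length < 3 is accepted (BFS exhausts all shorter strings without reaching an accepting state), and 010 is the lexicographically least accepting string of length 3.

010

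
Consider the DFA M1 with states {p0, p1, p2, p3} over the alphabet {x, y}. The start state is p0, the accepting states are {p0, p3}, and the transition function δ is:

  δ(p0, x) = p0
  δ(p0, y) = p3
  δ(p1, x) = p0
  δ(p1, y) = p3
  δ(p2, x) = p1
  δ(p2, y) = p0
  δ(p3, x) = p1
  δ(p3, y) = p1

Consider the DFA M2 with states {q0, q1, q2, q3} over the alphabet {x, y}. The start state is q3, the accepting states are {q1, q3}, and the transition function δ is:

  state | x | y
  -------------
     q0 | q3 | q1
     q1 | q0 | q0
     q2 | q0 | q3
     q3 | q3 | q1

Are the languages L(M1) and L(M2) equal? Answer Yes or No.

Yes

Exploring the product automaton M1 × M2 from the start pair (p0, q3), following both machines on each input symbol, reaches 3 state pairs: (p0, q3), (p3, q1), (p1, q0).
M1 accepts in {p0, p3} and M2 accepts in {q1, q3}. In every reachable pair the two components are either both accepting — (p0, q3), (p3, q1) — or both non-accepting, so no string is accepted by exactly one of the machines: L(M1) \ L(M2) and L(M2) \ L(M1) are both empty.
Hence every string is accepted by M1 iff it is accepted by M2, and the two languages coincide.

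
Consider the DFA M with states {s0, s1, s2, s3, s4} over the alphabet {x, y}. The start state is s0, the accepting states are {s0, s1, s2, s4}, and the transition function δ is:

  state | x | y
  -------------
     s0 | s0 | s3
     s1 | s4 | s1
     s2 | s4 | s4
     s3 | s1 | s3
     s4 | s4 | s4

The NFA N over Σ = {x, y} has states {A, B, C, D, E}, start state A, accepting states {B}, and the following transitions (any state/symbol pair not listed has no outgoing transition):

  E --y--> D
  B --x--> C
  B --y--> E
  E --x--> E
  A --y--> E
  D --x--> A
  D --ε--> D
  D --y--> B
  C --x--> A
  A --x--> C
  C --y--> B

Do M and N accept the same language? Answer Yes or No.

No

The empty string ε is accepted by M but rejected by N.
So L(M) ≠ L(N).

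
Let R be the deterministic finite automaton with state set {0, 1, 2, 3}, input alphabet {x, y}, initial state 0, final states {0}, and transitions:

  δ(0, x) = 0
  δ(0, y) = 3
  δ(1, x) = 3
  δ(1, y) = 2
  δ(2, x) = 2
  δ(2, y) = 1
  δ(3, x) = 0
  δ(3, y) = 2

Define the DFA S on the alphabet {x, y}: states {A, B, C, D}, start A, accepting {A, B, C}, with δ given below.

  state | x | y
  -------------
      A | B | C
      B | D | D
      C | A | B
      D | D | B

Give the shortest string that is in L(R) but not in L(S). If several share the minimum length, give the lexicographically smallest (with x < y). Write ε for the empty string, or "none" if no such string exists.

xx

The string xx is accepted by R but not by S.
No shorter string lies in the difference, and xx is the lexicographically first length-2 string in L(R) \ L(S).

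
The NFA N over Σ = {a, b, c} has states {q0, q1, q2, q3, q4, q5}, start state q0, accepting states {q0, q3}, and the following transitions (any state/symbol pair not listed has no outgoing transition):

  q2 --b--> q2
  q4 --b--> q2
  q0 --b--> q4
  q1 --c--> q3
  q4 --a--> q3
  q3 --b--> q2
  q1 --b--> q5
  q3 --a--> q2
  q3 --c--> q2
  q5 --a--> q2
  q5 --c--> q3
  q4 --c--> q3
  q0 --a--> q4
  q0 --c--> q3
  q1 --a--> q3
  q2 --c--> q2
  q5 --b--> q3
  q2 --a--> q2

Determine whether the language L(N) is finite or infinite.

finite

The useful states (reachable from q0 and able to reach an accepting state) are {q0, q3, q4}.
Restricted to these states the transition graph has no cycle, so every accepting path has bounded length and L is finite.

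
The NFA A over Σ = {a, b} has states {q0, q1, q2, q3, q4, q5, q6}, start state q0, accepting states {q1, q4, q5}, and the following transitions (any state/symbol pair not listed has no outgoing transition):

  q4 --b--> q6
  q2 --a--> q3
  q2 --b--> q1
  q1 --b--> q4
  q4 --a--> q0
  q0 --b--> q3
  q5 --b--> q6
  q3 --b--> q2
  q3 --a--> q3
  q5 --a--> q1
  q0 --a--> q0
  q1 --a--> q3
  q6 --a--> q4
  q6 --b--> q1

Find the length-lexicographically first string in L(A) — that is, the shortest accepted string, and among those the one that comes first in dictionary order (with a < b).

bbb

A breadth-first search from q0 reaches an accepting state first via the path q0 → q3 → q2 → q1 on input bbb.
No string of length < 3 is accepted (BFS exhausts all shorter strings without reaching an accepting state), and bbb is the lexicographically least accepting string of length 3.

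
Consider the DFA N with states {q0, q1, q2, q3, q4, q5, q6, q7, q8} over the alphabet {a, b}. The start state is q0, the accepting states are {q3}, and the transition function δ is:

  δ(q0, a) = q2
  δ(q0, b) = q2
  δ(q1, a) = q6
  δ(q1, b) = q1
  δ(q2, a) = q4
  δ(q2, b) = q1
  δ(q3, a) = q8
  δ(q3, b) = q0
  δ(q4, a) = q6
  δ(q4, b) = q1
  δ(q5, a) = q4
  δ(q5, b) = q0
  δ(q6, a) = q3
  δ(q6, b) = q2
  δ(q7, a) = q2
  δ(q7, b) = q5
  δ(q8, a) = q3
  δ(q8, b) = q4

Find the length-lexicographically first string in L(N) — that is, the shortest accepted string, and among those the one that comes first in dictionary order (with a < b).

aaaa

A breadth-first search from q0 reaches an accepting state first via the path q0 → q2 → q4 → q6 → q3 on input aaaa.
No string of length < 4 is accepted (BFS exhausts all shorter strings without reaching an accepting state), and aaaa is the lexicographically least accepting string of length 4.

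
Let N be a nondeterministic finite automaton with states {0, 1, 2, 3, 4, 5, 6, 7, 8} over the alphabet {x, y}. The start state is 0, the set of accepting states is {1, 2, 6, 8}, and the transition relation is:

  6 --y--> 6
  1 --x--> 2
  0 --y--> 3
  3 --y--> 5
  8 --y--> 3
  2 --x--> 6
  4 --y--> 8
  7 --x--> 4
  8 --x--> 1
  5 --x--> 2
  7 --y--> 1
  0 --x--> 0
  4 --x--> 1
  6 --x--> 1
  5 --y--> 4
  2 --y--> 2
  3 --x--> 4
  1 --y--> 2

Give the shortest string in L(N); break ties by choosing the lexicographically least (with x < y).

A breadth-first search from 0 reaches an accepting state first via the path 0 → 3 → 4 → 1 on input yxx.
No string of length < 3 is accepted (BFS exhausts all shorter strings without reaching an accepting state), and yxx is the lexicographically least accepting string of length 3.

yxx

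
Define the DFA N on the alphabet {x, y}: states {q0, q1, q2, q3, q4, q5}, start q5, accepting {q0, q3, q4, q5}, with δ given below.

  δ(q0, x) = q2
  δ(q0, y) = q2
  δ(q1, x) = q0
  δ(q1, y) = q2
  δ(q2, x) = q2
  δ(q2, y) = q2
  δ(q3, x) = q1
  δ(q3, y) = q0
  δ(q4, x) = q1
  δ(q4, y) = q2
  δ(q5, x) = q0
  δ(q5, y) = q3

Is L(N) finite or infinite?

The useful states (reachable from q5 and able to reach an accepting state) are {q0, q1, q3, q5}.
Restricted to these states the transition graph has no cycle, so every accepting path has bounded length and L is finite.

finite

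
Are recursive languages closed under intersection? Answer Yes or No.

Run both deciders on the input and accept iff both accept; the combined machine always halts.
So the recursive languages are closed under intersection.

Yes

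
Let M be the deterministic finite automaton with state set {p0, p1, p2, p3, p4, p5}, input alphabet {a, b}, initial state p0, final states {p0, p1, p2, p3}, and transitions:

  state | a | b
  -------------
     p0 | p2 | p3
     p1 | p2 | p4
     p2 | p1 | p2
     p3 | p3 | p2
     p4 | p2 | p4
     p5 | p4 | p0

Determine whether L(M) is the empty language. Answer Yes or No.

The empty string ε is accepted: the run p0 ends in the accepting state p0.
Since at least one string is accepted, L(M) is not empty.

No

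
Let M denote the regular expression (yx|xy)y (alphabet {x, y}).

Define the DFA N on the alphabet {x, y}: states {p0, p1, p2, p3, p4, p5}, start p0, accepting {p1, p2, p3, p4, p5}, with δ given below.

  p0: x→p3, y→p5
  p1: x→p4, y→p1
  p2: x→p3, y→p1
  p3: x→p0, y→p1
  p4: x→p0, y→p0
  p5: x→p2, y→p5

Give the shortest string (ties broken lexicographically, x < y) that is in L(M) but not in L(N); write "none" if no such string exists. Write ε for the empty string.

Converting the expression M to a DFA (subset construction, then merging equivalent states) gives the minimal DFA with states {m0, m1, m2, m3, m4, m5}, start state m0, accepting states {m5} and transitions m0: x→m1, y→m2; m1: x→m3, y→m4; m2: x→m4, y→m3; m3: x→m3, y→m3; m4: x→m3, y→m5; m5: x→m3, y→m3.
Exploring the product automaton M × N from the start pair (m0, p0), following both machines on each input symbol, reaches 12 state pairs: (m0, p0), (m1, p3), (m2, p5), (m3, p0), (m4, p1), (m4, p2), (m3, p5), (m3, p3), (m3, p4), (m5, p1), (m3, p2), (m3, p1).
M accepts in {m5} and N accepts in {p1, p2, p3, p4, p5}. The reachable pairs whose M-component is accepting are (m5, p1); in each of them the N-component is accepting too, so the product for L(M) \ L(N) (M-component accepting, N-component rejecting) has no reachable accepting pair and the difference is empty.
So every string accepted by M is also accepted by N: L(M) \ L(N) = ∅ and there is no such string.

none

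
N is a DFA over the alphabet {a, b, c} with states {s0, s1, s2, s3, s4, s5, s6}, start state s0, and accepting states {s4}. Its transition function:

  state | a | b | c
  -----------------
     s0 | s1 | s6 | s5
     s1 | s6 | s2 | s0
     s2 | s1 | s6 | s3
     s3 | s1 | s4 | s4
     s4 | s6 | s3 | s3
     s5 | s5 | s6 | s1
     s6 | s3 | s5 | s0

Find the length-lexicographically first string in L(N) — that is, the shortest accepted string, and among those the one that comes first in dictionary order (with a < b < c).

bab

A breadth-first search from s0 reaches an accepting state first via the path s0 → s6 → s3 → s4 on input bab.
No string of length < 3 is accepted (BFS exhausts all shorter strings without reaching an accepting state), and bab is the lexicographically least accepting string of length 3.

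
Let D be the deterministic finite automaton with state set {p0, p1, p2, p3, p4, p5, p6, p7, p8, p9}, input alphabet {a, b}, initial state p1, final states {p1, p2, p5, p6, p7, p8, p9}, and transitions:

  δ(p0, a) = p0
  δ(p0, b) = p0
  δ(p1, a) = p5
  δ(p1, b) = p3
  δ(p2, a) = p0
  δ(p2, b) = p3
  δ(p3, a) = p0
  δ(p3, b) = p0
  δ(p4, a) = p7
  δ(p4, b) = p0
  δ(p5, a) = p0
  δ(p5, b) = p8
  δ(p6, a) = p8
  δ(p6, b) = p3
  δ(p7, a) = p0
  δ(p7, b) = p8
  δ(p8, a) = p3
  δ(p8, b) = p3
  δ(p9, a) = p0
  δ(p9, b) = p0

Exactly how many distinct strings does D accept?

3

The useful subgraph on states {p1, p5, p8} is acyclic, so L(D) is finite; the longest accepting path visits 3 useful states, giving maximum string length 2.
Counting accepting paths from p1 by length: 1 of length 0, 1 of length 1, 1 of length 2. Total 3.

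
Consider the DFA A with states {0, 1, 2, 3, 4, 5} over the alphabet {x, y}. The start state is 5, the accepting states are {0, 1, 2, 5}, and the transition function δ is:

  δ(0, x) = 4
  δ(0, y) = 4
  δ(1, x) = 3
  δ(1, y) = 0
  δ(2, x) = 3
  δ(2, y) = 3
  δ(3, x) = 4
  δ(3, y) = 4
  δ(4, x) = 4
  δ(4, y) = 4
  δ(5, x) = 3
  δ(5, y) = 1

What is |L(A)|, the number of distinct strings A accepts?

3

The useful subgraph on states {0, 1, 5} is acyclic, so L(A) is finite; the longest accepting path visits 3 useful states, giving maximum string length 2.
Counting accepting paths from 5 by length: 1 of length 0, 1 of length 1, 1 of length 2. Total 3.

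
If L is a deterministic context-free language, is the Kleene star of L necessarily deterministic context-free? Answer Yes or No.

L = {c aⁿbⁿ : n≥0} ∪ {cc aⁿb²ⁿ : n≥0} is a DCFL (the number of leading c's fixes which ratio the DPDA checks), but L* is not. Every word of L starts with c, so in a factorisation of the string cc aⁱbʲ (i≥1) into words of L each factor begins at one of the two c's: either the whole string is a single word of L (forcing j = 2i), or it splits as c · (c aⁱbʲ) with c ∈ L (take n = 0) and c aⁱbʲ ∈ L (forcing j = i). Thus L* ∩ cca⁺b* = {cc aⁿbⁿ : n≥1} ∪ {cc aⁿb²ⁿ : n≥1}. A DPDA for L* would give one for this intersection with a regular set, and, started from its configuration after reading cc, one for {aⁿbⁿ : n≥1} ∪ {aⁿb²ⁿ : n≥1}, which no deterministic PDA accepts (a DPDA for it would have a single run on aⁿb²ⁿ, accepting after the prefix aⁿbⁿ and accepting again after n more b's; an ordinary PDA that simulates it on a's and b's and, at any moment when it is accepting, may switch to reading only a fresh letter d while feeding each d to the simulation as a b, would accept aⁱbʲdᵏ (k≥1) exactly when both aⁱbʲ and aⁱbʲ⁺ᵏ are in the language, i.e. its language intersected with the regular set a*b*d⁺ would be exactly {aⁿbⁿdⁿ : n≥1} — impossible, since context-free languages are closed under intersection with regular sets and {aⁿbⁿdⁿ} is not context-free). So L* is not a DCFL.

No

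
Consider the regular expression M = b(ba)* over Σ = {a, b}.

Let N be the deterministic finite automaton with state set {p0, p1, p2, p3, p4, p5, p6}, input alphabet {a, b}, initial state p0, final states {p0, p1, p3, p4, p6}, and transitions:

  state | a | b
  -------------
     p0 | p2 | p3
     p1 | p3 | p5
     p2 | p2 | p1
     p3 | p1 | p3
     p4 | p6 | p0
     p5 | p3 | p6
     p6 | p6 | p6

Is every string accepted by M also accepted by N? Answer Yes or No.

Converting the expression M to a DFA (subset construction, then merging equivalent states) gives the minimal DFA with states {m0, m1, m2, m3}, start state m0, accepting states {m2} and transitions m0: a→m1, b→m2; m1: a→m1, b→m1; m2: a→m1, b→m3; m3: a→m2, b→m1.
Exploring the product automaton M × N from the start pair (m0, p0), following both machines on each input symbol, reaches 10 state pairs: (m0, p0), (m1, p2), (m2, p3), (m1, p1), (m3, p3), (m1, p3), (m1, p5), (m2, p1), (m1, p6), (m3, p5).
M accepts in {m2} and N accepts in {p0, p1, p3, p4, p6}. The reachable pairs whose M-component is accepting are (m2, p3), (m2, p1); in each of them the N-component is accepting too, so the product for L(M) \ L(N) (M-component accepting, N-component rejecting) has no reachable accepting pair and the difference is empty.
Hence every string in L(M) is also in L(N).

Yes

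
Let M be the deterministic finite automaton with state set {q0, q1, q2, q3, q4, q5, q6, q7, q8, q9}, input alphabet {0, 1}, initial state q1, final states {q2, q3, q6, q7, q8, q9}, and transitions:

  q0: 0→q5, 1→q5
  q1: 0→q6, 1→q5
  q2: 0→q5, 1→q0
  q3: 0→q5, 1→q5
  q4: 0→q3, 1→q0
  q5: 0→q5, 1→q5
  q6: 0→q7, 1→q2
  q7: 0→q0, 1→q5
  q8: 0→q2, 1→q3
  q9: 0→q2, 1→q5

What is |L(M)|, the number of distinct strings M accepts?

The useful subgraph on states {q1, q2, q6, q7} is acyclic, so L(M) is finite; the longest accepting path visits 3 useful states, giving maximum string length 2.
Counting accepting paths from q1 by length: 1 of length 1, 2 of length 2. Total 3.

3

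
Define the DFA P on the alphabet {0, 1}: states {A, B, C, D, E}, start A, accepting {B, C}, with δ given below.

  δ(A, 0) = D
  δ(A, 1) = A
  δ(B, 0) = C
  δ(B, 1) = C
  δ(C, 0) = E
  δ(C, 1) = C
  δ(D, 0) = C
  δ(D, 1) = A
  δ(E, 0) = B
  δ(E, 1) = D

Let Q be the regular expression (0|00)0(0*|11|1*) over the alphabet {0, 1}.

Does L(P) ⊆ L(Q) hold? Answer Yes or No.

No

The string 100 is in L(P) but not in L(Q).
So L(P) ⊄ L(Q).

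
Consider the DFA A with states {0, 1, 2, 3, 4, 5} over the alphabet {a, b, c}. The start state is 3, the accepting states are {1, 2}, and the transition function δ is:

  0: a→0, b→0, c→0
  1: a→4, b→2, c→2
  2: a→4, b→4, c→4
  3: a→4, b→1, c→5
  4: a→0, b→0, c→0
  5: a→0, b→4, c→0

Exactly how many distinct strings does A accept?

The useful subgraph on states {1, 2, 3} is acyclic, so L(A) is finite; the longest accepting path visits 3 useful states, giving maximum string length 2.
Counting accepting paths from 3 by length: 1 of length 1, 2 of length 2. Total 3.

3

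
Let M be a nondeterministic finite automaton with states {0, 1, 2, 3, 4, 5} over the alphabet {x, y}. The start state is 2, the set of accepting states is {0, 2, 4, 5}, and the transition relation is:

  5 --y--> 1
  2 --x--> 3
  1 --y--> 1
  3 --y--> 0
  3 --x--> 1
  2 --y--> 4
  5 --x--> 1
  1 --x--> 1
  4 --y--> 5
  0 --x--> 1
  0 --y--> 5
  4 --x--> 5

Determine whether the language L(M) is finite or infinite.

The useful states (reachable from 2 and able to reach an accepting state) are {0, 2, 3, 4, 5}.
Restricted to these states the transition graph has no cycle, so every accepting path has bounded length and L is finite.

finite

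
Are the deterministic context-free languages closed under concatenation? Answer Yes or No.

No

Take L₁ = {ε, c} (finite, hence regular and DCFL) and L₂ = {c aⁿbⁿ : n≥0} ∪ {cc aⁿb²ⁿ : n≥0} (a DCFL: the number of leading c's tells the DPDA whether to pop one stack symbol per b or per two b's). Then L₁L₂ ∩ cca⁺b* = {cc aⁿbⁿ : n≥1} ∪ {cc aⁿb²ⁿ : n≥1}. If L₁L₂ were a DCFL, so would be this intersection with a regular set, and a DPDA for it started from its configuration after reading cc would accept {aⁿbⁿ : n≥1} ∪ {aⁿb²ⁿ : n≥1}, which no deterministic PDA accepts (a DPDA for it would have a single run on aⁿb²ⁿ, accepting after the prefix aⁿbⁿ and accepting again after n more b's; an ordinary PDA that simulates it on a's and b's and, at any moment when it is accepting, may switch to reading only a fresh letter d while feeding each d to the simulation as a b, would accept aⁱbʲdᵏ (k≥1) exactly when both aⁱbʲ and aⁱbʲ⁺ᵏ are in the language, i.e. its language intersected with the regular set a*b*d⁺ would be exactly {aⁿbⁿdⁿ : n≥1} — impossible, since context-free languages are closed under intersection with regular sets and {aⁿbⁿdⁿ} is not context-free). Hence L₁L₂ is not a DCFL.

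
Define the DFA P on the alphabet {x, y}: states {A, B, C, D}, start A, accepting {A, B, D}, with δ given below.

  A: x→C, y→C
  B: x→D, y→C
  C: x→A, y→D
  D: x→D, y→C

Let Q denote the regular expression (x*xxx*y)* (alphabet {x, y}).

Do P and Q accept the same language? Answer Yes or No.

The string xx is accepted by P but rejected by Q.
So L(P) ≠ L(Q).

No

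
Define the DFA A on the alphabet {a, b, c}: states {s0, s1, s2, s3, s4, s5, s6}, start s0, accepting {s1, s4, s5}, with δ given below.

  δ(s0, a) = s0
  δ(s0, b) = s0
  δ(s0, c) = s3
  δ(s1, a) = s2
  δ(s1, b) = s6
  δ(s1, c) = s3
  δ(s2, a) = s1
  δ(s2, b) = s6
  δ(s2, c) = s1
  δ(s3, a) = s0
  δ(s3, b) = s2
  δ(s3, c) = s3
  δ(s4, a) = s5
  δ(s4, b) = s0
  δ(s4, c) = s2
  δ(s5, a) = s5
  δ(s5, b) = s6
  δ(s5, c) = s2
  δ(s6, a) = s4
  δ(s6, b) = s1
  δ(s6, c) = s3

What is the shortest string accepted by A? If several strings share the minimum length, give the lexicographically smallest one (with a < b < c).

A breadth-first search from s0 reaches an accepting state first via the path s0 → s3 → s2 → s1 on input cba.
No string of length < 3 is accepted (BFS exhausts all shorter strings without reaching an accepting state), and cba is the lexicographically least accepting string of length 3.

cba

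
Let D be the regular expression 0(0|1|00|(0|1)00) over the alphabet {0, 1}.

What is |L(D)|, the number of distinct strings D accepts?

5

The expression has no Kleene star, so L(D) is finite. Expanding the alternatives gives {00, 01, 000, 0000, 0100}.
That is 2 of length 2, 1 of length 3, 2 of length 4: 5 strings in all.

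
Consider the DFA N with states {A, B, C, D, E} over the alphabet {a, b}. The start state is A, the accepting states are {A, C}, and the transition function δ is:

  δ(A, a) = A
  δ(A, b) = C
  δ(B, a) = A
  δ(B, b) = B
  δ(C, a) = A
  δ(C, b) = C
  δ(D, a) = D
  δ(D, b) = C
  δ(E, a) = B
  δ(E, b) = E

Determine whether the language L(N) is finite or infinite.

State A is reachable from the start and can reach an accepting state, and it lies on the cycle A → A.
Traversing that cycle any number of times yields accepted strings of unbounded length, so the language is infinite.

infinite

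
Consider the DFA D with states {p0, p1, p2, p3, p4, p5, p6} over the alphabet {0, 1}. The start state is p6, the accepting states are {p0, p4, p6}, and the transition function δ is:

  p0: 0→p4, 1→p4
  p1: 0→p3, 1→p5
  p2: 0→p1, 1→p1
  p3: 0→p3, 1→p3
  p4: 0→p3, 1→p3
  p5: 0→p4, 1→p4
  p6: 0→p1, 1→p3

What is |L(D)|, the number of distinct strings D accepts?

3

The useful subgraph on states {p1, p4, p5, p6} is acyclic, so L(D) is finite; the longest accepting path visits 4 useful states, giving maximum string length 3.
Counting accepting paths from p6 by length: 1 of length 0, 2 of length 3. Total 3.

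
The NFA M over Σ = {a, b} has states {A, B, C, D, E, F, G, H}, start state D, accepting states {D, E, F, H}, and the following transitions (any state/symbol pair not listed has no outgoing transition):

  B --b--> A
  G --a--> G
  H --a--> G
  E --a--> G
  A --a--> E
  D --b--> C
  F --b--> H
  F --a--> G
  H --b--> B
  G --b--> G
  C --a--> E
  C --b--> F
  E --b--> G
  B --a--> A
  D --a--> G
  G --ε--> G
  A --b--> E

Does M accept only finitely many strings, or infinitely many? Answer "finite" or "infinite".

The useful states (reachable from D and able to reach an accepting state) are {A, B, C, D, E, F, H}.
Restricted to these states the transition graph has no cycle, so every accepting path has bounded length and L is finite.

finite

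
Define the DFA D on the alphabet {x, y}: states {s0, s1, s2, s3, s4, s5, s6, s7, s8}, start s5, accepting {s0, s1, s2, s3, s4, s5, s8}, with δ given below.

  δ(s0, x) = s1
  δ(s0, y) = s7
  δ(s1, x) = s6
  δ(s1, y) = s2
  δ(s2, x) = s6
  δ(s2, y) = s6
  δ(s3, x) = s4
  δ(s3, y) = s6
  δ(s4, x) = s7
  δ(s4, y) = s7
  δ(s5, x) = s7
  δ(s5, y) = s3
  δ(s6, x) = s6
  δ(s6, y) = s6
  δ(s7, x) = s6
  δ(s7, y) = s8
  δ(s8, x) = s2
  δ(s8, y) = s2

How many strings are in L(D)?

12

The useful subgraph on states {s2, s3, s4, s5, s7, s8} is acyclic, so L(D) is finite; the longest accepting path visits 6 useful states, giving maximum string length 5.
Counting accepting paths from s5 by length: 1 of length 0, 1 of length 1, 2 of length 2, 2 of length 3, 2 of length 4, 4 of length 5. Total 12.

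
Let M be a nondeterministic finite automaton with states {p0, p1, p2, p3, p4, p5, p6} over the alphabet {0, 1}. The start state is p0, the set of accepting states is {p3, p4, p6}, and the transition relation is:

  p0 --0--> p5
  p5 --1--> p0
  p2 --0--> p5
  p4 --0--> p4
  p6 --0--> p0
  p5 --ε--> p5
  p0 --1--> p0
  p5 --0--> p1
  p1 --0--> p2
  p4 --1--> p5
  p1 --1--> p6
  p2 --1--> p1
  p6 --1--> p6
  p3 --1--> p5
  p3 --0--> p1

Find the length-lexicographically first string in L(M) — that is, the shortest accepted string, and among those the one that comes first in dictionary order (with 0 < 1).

001

A breadth-first search from p0 reaches an accepting state first via the path p0 → p5 → p1 → p6 on input 001.
No string of length < 3 is accepted (BFS exhausts all shorter strings without reaching an accepting state), and 001 is the lexicographically least accepting string of length 3.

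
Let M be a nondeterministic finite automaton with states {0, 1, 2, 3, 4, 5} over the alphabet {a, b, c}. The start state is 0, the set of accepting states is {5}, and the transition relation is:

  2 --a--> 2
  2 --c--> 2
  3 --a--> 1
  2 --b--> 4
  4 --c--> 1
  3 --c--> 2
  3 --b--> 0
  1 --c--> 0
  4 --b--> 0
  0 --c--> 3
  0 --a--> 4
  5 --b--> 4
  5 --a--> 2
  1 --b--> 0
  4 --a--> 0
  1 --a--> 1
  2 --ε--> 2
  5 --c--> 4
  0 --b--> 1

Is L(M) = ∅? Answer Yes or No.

The states reachable from the start state are {0, 1, 2, 3, 4}.
None of the accepting states {5} is reachable, so no string is accepted and L(M) = ∅.

Yes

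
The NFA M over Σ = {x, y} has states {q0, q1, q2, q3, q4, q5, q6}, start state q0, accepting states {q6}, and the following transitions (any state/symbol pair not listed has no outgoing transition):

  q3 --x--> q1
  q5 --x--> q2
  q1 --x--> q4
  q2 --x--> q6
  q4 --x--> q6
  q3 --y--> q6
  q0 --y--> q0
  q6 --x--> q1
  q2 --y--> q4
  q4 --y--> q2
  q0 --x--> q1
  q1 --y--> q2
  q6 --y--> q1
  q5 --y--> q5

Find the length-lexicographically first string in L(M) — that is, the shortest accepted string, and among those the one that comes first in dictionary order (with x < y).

A breadth-first search from q0 reaches an accepting state first via the path q0 → q1 → q4 → q6 on input xxx.
No string of length < 3 is accepted (BFS exhausts all shorter strings without reaching an accepting state), and xxx is the lexicographically least accepting string of length 3.

xxx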